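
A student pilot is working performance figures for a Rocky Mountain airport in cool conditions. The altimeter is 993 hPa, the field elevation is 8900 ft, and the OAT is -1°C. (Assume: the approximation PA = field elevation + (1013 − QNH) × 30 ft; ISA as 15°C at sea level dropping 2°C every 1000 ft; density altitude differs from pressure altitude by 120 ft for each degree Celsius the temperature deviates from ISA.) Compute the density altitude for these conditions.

Pressure altitude = 8900 + (1013 − 993) × 30 = 8900 + (+600) = 9500 ft.
ISA temperature at 9500 ft = 15 − 2 × (9500/1000) = -4°C.
ISA deviation = -1 − (-4) = +3°C.
Density altitude = 9500 + 120 × (3) = 9860 ft.

9860 ft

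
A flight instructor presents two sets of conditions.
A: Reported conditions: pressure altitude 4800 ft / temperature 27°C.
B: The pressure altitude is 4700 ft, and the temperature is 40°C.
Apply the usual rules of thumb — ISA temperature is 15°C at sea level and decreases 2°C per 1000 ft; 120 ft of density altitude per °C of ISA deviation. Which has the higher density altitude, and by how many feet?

A: ISA temp = 5.4°C, deviation +21.6°C, DA = 4800 + 120 × 21.6 = 7392 ft.
B: ISA temp = 5.6°C, deviation +34.4°C, DA = 4700 + 120 × 34.4 = 8828 ft.
B is higher by 8828 − 7392 = 1436 ft.

B by 1436 ft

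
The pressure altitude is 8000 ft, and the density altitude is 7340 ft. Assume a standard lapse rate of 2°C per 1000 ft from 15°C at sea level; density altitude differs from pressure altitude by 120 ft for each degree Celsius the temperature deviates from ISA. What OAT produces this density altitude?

Density altitude − pressure altitude = 7340 − 8000 = -660 ft.
At 120 ft/°C that is an ISA deviation of -660/120 = -5.5°C.
ISA temperature at 8000 ft = 15 − 2 × (8000/1000) = -1°C.
OAT = ISA + deviation = -1 + (-5.5) = -6.5°C.

-6.5°C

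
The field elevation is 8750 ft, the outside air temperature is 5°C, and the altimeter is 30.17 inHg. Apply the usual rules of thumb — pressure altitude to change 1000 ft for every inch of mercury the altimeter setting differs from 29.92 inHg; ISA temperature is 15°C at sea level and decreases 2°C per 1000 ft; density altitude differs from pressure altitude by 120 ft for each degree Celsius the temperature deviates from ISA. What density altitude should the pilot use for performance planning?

Pressure altitude = 8750 + (29.92 − 30.17) × 1000 = 8750 + (-250) = 8500 ft.
ISA temperature at 8500 ft = 15 − 2 × (8500/1000) = -2°C.
ISA deviation = 5 − (-2) = +7°C.
Density altitude = 8500 + 120 × (7) = 9340 ft.

9340 ft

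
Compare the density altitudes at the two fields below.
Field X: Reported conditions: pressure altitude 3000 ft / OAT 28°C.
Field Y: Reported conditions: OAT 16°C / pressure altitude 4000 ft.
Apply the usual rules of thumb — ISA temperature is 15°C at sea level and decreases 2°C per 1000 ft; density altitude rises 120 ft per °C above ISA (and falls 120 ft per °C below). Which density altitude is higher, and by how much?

Field X by 200 ft

Field X: ISA temp = 9°C, deviation +19°C, DA = 3000 + 120 × 19 = 5280 ft.
Field Y: ISA temp = 7°C, deviation +9°C, DA = 4000 + 120 × 9 = 5080 ft.
Field X is higher by 5280 − 5080 = 200 ft.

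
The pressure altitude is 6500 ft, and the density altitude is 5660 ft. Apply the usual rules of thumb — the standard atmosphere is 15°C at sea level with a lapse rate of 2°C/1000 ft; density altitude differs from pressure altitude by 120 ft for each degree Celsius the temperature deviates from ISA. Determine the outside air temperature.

-5°C

Density altitude − pressure altitude = 5660 − 6500 = -840 ft.
At 120 ft/°C that is an ISA deviation of -840/120 = -7°C.
ISA temperature at 6500 ft = 15 − 2 × (6500/1000) = 2°C.
OAT = ISA + deviation = 2 + (-7) = -5°C.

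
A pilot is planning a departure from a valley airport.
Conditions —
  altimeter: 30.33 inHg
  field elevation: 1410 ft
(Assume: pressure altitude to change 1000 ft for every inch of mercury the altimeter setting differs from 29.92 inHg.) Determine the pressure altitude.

1000 ft

Pressure correction = (29.92 − 30.33) × 1000 = -410 ft.
Pressure altitude = 1410 + (-410) = 1000 ft.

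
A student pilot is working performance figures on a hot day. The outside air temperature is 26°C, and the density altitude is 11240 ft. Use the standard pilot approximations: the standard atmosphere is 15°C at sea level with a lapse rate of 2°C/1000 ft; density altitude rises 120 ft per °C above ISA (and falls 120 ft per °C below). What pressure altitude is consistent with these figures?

8000 ft

DA = PA + 120 × (OAT − (15 − 2·PA/1000)) = PA + 120·OAT − 1800 + 0.24·PA = 1.24·PA + 120·OAT − 1800.
So 1.24·PA = 11240 − 120 × 26 + 1800 = 9920.
PA = 9920 / 1.24 = 8000 ft.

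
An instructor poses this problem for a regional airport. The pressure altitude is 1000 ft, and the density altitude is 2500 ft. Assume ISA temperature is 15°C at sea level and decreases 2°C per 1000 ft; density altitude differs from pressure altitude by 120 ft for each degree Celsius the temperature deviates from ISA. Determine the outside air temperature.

25.5°C

Density altitude − pressure altitude = 2500 − 1000 = +1500 ft.
At 120 ft/°C that is an ISA deviation of 1500/120 = +12.5°C.
ISA temperature at 1000 ft = 15 − 2 × (1000/1000) = 13°C.
OAT = ISA + deviation = 13 + (+12.5) = 25.5°C.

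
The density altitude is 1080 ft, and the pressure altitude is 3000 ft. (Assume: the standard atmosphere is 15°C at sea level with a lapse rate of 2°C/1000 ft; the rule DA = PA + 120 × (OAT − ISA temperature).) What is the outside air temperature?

Density altitude − pressure altitude = 1080 − 3000 = -1920 ft.
At 120 ft/°C that is an ISA deviation of -1920/120 = -16°C.
ISA temperature at 3000 ft = 15 − 2 × (3000/1000) = 9°C.
OAT = ISA + deviation = 9 + (-16) = -7°C.

-7°C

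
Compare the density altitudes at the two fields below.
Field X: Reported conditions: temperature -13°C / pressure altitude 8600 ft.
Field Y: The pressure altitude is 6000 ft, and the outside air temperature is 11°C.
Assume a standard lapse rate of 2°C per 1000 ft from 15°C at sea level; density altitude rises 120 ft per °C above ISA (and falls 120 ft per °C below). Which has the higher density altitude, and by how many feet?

Field X: ISA temp = -2.2°C, deviation -10.8°C, DA = 8600 + 120 × (-10.8) = 7304 ft.
Field Y: ISA temp = 3°C, deviation +8°C, DA = 6000 + 120 × 8 = 6960 ft.
Field X is higher by 7304 − 6960 = 344 ft.

Field X by 344 ft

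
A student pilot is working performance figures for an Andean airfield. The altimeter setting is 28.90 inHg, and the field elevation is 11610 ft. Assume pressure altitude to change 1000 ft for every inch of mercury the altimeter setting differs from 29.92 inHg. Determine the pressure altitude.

12630 ft

Pressure correction = (29.92 − 28.90) × 1000 = +1020 ft.
Pressure altitude = 11610 + (+1020) = 12630 ft.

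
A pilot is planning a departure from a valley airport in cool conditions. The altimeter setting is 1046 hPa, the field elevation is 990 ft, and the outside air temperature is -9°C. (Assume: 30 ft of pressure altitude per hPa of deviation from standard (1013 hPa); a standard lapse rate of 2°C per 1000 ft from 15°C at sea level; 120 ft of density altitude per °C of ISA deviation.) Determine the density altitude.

-2880 ft

Pressure altitude = 990 + (1013 − 1046) × 30 = 990 + (-990) = 0 ft.
ISA temperature at 0 ft = 15 − 2 × (0/1000) = 15°C.
ISA deviation = -9 − 15 = -24°C.
Density altitude = 0 + 120 × (-24) = -2880 ft.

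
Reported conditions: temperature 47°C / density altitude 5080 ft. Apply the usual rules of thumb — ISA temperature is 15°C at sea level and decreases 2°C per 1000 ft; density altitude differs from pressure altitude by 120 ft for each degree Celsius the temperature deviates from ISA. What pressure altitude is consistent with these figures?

1000 ft

DA = PA + 120 × (OAT − (15 − 2·PA/1000)) = PA + 120·OAT − 1800 + 0.24·PA = 1.24·PA + 120·OAT − 1800.
So 1.24·PA = 5080 − 120 × 47 + 1800 = 1240.
PA = 1240 / 1.24 = 1000 ft.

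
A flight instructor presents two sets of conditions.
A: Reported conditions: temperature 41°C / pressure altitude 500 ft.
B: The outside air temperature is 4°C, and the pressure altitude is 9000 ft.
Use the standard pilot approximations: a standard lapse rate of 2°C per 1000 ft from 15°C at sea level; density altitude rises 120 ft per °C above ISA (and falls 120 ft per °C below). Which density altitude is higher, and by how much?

A: ISA temp = 14°C, deviation +27°C, DA = 500 + 120 × 27 = 3740 ft.
B: ISA temp = -3°C, deviation +7°C, DA = 9000 + 120 × 7 = 9840 ft.
B is higher by 9840 − 3740 = 6100 ft.

B by 6100 ft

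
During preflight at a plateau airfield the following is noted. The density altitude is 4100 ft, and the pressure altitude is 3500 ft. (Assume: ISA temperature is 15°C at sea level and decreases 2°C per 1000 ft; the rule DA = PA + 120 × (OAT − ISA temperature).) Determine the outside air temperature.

13°C

Density altitude − pressure altitude = 4100 − 3500 = +600 ft.
At 120 ft/°C that is an ISA deviation of 600/120 = +5°C.
ISA temperature at 3500 ft = 15 − 2 × (3500/1000) = 8°C.
OAT = ISA + deviation = 8 + (+5) = 13°C.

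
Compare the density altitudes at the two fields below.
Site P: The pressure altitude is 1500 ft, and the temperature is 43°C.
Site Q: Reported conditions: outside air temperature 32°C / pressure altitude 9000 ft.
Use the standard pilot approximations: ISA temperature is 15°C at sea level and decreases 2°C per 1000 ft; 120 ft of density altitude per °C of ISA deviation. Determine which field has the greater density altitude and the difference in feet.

Site Q by 7980 ft

Site P: ISA temp = 12°C, deviation +31°C, DA = 1500 + 120 × 31 = 5220 ft.
Site Q: ISA temp = -3°C, deviation +35°C, DA = 9000 + 120 × 35 = 13200 ft.
Site Q is higher by 13200 − 5220 = 7980 ft.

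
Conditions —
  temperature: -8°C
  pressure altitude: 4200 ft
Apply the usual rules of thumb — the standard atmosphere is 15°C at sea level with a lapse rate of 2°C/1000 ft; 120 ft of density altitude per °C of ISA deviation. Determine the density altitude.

ISA temperature at 4200 ft = 15 − 2 × (4200/1000) = 6.6°C.
ISA deviation = -8 − 6.6 = -14.6°C.
Density altitude = 4200 + 120 × (-14.6) = 4200 + (-1752) = 2448 ft.

2448 ft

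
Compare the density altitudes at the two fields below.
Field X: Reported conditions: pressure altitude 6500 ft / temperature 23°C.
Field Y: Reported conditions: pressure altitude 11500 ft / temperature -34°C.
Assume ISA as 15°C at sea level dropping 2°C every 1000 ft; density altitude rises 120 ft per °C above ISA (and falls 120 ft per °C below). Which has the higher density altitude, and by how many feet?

Field X by 640 ft

Field X: ISA temp = 2°C, deviation +21°C, DA = 6500 + 120 × 21 = 9020 ft.
Field Y: ISA temp = -8°C, deviation -26°C, DA = 11500 + 120 × (-26) = 8380 ft.
Field X is higher by 9020 − 8380 = 640 ft.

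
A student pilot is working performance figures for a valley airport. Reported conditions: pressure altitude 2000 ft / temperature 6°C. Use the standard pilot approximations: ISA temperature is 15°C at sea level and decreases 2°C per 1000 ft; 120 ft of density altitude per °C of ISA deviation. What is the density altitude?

ISA temperature at 2000 ft = 15 − 2 × (2000/1000) = 11°C.
ISA deviation = 6 − 11 = -5°C.
Density altitude = 2000 + 120 × (-5) = 2000 + (-600) = 1400 ft.

1400 ft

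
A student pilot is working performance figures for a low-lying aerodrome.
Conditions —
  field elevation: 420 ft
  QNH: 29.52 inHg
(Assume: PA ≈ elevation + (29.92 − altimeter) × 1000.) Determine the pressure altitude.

Pressure correction = (29.92 − 29.52) × 1000 = +400 ft.
Pressure altitude = 420 + (+400) = 820 ft.

820 ft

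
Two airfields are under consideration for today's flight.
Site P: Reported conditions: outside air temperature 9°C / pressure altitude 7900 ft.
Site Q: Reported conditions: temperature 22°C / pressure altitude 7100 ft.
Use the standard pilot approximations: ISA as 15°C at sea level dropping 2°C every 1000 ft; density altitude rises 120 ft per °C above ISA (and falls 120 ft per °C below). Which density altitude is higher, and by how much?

Site P: ISA temp = -0.8°C, deviation +9.8°C, DA = 7900 + 120 × 9.8 = 9076 ft.
Site Q: ISA temp = 0.8°C, deviation +21.2°C, DA = 7100 + 120 × 21.2 = 9644 ft.
Site Q is higher by 9644 − 9076 = 568 ft.

Site Q by 568 ft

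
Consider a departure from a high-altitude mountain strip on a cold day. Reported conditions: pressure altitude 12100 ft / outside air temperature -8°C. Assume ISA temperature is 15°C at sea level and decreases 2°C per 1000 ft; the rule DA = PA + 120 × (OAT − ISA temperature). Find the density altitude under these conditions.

ISA temperature at 12100 ft = 15 − 2 × (12100/1000) = -9.2°C.
ISA deviation = -8 − (-9.2) = +1.2°C.
Density altitude = 12100 + 120 × (1.2) = 12100 + (+144) = 12244 ft.

12244 ft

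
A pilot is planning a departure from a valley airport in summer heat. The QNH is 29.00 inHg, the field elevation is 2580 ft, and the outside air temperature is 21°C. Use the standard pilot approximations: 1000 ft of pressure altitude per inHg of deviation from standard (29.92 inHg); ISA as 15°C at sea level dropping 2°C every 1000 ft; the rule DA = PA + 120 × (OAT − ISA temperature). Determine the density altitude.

Pressure altitude = 2580 + (29.92 − 29.00) × 1000 = 2580 + (+920) = 3500 ft.
ISA temperature at 3500 ft = 15 − 2 × (3500/1000) = 8°C.
ISA deviation = 21 − 8 = +13°C.
Density altitude = 3500 + 120 × (13) = 5060 ft.

5060 ft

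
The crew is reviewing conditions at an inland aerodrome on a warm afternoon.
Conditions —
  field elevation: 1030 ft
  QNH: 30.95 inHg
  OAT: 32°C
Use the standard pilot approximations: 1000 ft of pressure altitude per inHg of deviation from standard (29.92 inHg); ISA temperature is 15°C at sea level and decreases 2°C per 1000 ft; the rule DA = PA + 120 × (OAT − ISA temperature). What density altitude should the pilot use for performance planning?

2040 ft

Pressure altitude = 1030 + (29.92 − 30.95) × 1000 = 1030 + (-1030) = 0 ft.
ISA temperature at 0 ft = 15 − 2 × (0/1000) = 15°C.
ISA deviation = 32 − 15 = +17°C.
Density altitude = 0 + 120 × (17) = 2040 ft.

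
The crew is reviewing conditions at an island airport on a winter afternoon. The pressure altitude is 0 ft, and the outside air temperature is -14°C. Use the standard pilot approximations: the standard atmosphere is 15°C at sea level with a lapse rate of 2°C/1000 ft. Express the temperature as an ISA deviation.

ISA temperature at 0 ft = 15 − 2 × (0/1000) = 15°C.
Deviation = OAT − ISA = -14 − 15 = -29°C.

ISA-29°C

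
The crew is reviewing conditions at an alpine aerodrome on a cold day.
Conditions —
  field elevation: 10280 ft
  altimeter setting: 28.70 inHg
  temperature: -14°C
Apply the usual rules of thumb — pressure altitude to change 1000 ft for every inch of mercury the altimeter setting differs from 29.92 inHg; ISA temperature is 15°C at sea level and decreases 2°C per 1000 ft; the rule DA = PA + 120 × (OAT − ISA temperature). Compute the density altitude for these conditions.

Pressure altitude = 10280 + (29.92 − 28.70) × 1000 = 10280 + (+1220) = 11500 ft.
ISA temperature at 11500 ft = 15 − 2 × (11500/1000) = -8°C.
ISA deviation = -14 − (-8) = -6°C.
Density altitude = 11500 + 120 × (-6) = 10780 ft.

10780 ft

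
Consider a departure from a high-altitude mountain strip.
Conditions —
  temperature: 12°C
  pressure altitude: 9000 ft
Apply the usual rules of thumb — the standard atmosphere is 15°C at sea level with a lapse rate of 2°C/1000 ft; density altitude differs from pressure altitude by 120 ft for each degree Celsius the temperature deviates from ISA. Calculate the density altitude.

ISA temperature at 9000 ft = 15 − 2 × (9000/1000) = -3°C.
ISA deviation = 12 − (-3) = +15°C.
Density altitude = 9000 + 120 × (15) = 9000 + (+1800) = 10800 ft.

10800 ft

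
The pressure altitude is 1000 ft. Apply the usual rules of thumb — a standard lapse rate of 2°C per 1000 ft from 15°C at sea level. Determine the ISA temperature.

ISA temperature = 15 − 2 × (1000/1000) = 15 − 2 = 13°C.

13°C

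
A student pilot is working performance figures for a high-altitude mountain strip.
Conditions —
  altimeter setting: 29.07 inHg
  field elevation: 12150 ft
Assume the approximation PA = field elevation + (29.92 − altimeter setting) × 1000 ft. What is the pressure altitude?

13000 ft

Pressure correction = (29.92 − 29.07) × 1000 = +850 ft.
Pressure altitude = 12150 + (+850) = 13000 ft.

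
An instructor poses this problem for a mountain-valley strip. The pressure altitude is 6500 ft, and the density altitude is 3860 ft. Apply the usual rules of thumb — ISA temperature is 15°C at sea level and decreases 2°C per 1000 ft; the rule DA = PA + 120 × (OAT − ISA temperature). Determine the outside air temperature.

-20°C

Density altitude − pressure altitude = 3860 − 6500 = -2640 ft.
At 120 ft/°C that is an ISA deviation of -2640/120 = -22°C.
ISA temperature at 6500 ft = 15 − 2 × (6500/1000) = 2°C.
OAT = ISA + deviation = 2 + (-22) = -20°C.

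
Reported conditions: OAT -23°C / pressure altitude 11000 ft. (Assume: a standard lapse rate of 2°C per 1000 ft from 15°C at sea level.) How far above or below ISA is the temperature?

ISA-16°C

ISA temperature at 11000 ft = 15 − 2 × (11000/1000) = -7°C.
Deviation = OAT − ISA = -23 − (-7) = -16°C.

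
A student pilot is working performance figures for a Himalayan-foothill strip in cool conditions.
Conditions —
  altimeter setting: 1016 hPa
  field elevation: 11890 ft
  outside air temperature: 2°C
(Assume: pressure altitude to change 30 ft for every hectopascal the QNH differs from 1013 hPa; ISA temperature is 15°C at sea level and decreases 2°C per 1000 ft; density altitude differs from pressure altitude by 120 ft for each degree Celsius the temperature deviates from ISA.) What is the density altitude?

Pressure altitude = 11890 + (1013 − 1016) × 30 = 11890 + (-90) = 11800 ft.
ISA temperature at 11800 ft = 15 − 2 × (11800/1000) = -8.6°C.
ISA deviation = 2 − (-8.6) = +10.6°C.
Density altitude = 11800 + 120 × (10.6) = 13072 ft.

13072 ft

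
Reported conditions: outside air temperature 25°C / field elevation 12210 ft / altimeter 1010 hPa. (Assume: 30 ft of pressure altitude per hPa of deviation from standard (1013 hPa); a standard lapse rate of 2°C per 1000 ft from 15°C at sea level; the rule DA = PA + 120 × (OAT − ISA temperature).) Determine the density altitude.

16452 ft

Pressure altitude = 12210 + (1013 − 1010) × 30 = 12210 + (+90) = 12300 ft.
ISA temperature at 12300 ft = 15 − 2 × (12300/1000) = -9.6°C.
ISA deviation = 25 − (-9.6) = +34.6°C.
Density altitude = 12300 + 120 × (34.6) = 16452 ft.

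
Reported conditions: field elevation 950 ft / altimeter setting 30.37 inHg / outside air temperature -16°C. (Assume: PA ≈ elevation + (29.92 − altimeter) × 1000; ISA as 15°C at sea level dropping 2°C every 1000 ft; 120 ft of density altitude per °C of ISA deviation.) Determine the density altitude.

-3100 ft

Pressure altitude = 950 + (29.92 − 30.37) × 1000 = 950 + (-450) = 500 ft.
ISA temperature at 500 ft = 15 − 2 × (500/1000) = 14°C.
ISA deviation = -16 − 14 = -30°C.
Density altitude = 500 + 120 × (-30) = -3100 ft.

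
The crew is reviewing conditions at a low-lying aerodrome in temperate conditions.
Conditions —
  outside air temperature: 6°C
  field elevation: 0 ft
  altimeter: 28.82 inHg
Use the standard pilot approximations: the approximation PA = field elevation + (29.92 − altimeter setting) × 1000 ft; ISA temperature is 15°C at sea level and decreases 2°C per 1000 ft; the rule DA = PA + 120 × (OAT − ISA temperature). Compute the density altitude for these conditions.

284 ft

Pressure altitude = 0 + (29.92 − 28.82) × 1000 = 0 + (+1100) = 1100 ft.
ISA temperature at 1100 ft = 15 − 2 × (1100/1000) = 12.8°C.
ISA deviation = 6 − 12.8 = -6.8°C.
Density altitude = 1100 + 120 × (-6.8) = 284 ft.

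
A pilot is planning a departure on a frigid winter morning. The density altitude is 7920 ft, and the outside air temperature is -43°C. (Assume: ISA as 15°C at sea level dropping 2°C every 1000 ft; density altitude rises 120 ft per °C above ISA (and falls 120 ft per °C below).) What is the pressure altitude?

DA = PA + 120 × (OAT − (15 − 2·PA/1000)) = PA + 120·OAT − 1800 + 0.24·PA = 1.24·PA + 120·OAT − 1800.
So 1.24·PA = 7920 − 120 × (-43) + 1800 = 14880.
PA = 14880 / 1.24 = 12000 ft.

12000 ft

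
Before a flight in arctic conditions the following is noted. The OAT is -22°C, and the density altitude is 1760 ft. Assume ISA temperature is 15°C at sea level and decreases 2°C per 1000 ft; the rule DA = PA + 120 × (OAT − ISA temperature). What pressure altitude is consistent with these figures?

DA = PA + 120 × (OAT − (15 − 2·PA/1000)) = PA + 120·OAT − 1800 + 0.24·PA = 1.24·PA + 120·OAT − 1800.
So 1.24·PA = 1760 − 120 × (-22) + 1800 = 6200.
PA = 6200 / 1.24 = 5000 ft.

5000 ft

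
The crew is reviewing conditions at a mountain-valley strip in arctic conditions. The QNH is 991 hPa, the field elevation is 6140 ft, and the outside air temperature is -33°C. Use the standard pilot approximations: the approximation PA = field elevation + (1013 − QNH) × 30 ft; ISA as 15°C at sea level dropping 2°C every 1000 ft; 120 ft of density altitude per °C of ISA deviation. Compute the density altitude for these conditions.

Pressure altitude = 6140 + (1013 − 991) × 30 = 6140 + (+660) = 6800 ft.
ISA temperature at 6800 ft = 15 − 2 × (6800/1000) = 1.4°C.
ISA deviation = -33 − 1.4 = -34.4°C.
Density altitude = 6800 + 120 × (-34.4) = 2672 ft.

2672 ft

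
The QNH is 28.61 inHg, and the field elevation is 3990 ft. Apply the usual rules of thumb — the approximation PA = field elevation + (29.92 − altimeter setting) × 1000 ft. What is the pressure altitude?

5300 ft

Pressure correction = (29.92 − 28.61) × 1000 = +1310 ft.
Pressure altitude = 3990 + (+1310) = 5300 ft.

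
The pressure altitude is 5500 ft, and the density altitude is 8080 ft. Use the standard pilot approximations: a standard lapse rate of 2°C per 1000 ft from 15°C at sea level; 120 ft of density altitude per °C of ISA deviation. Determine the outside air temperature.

25.5°C

Density altitude − pressure altitude = 8080 − 5500 = +2580 ft.
At 120 ft/°C that is an ISA deviation of 2580/120 = +21.5°C.
ISA temperature at 5500 ft = 15 − 2 × (5500/1000) = 4°C.
OAT = ISA + deviation = 4 + (+21.5) = 25.5°C.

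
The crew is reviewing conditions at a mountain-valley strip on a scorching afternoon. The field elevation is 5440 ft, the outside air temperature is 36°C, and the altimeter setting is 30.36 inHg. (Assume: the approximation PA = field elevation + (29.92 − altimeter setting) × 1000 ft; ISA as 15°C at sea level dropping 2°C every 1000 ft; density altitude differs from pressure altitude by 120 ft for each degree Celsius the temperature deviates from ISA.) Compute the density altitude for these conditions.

8720 ft

Pressure altitude = 5440 + (29.92 − 30.36) × 1000 = 5440 + (-440) = 5000 ft.
ISA temperature at 5000 ft = 15 − 2 × (5000/1000) = 5°C.
ISA deviation = 36 − 5 = +31°C.
Density altitude = 5000 + 120 × (31) = 8720 ft.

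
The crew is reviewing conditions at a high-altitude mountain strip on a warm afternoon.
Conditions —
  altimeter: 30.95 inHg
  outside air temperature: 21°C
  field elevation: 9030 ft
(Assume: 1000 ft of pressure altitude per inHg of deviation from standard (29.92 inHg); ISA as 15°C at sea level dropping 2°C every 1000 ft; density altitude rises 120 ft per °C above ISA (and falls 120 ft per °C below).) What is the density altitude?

Pressure altitude = 9030 + (29.92 − 30.95) × 1000 = 9030 + (-1030) = 8000 ft.
ISA temperature at 8000 ft = 15 − 2 × (8000/1000) = -1°C.
ISA deviation = 21 − (-1) = +22°C.
Density altitude = 8000 + 120 × (22) = 10640 ft.

10640 ft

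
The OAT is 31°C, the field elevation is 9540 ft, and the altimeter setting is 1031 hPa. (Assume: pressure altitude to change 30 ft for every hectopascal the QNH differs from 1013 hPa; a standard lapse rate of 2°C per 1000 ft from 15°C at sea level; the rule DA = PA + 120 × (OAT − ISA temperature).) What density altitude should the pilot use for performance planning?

Pressure altitude = 9540 + (1013 − 1031) × 30 = 9540 + (-540) = 9000 ft.
ISA temperature at 9000 ft = 15 − 2 × (9000/1000) = -3°C.
ISA deviation = 31 − (-3) = +34°C.
Density altitude = 9000 + 120 × (34) = 13080 ft.

13080 ft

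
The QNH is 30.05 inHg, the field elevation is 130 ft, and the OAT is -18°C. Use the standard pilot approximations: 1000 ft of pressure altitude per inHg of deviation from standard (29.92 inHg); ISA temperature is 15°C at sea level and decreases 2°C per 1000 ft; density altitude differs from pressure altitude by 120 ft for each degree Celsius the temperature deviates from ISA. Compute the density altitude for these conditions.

Pressure altitude = 130 + (29.92 − 30.05) × 1000 = 130 + (-130) = 0 ft.
ISA temperature at 0 ft = 15 − 2 × (0/1000) = 15°C.
ISA deviation = -18 − 15 = -33°C.
Density altitude = 0 + 120 × (-33) = -3960 ft.

-3960 ft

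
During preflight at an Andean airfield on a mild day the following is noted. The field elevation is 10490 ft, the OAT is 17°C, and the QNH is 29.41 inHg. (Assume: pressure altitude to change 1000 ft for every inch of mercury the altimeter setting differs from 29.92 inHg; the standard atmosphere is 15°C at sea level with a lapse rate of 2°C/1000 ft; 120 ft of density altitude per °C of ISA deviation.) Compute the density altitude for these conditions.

Pressure altitude = 10490 + (29.92 − 29.41) × 1000 = 10490 + (+510) = 11000 ft.
ISA temperature at 11000 ft = 15 − 2 × (11000/1000) = -7°C.
ISA deviation = 17 − (-7) = +24°C.
Density altitude = 11000 + 120 × (24) = 13880 ft.

13880 ft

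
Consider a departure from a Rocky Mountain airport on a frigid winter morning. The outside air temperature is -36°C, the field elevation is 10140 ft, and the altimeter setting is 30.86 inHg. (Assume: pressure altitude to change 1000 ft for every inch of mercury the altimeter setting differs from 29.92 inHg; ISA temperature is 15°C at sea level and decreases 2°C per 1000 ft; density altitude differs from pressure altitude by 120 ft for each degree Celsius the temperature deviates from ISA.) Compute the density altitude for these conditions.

Pressure altitude = 10140 + (29.92 − 30.86) × 1000 = 10140 + (-940) = 9200 ft.
ISA temperature at 9200 ft = 15 − 2 × (9200/1000) = -3.4°C.
ISA deviation = -36 − (-3.4) = -32.6°C.
Density altitude = 9200 + 120 × (-32.6) = 5288 ft.

5288 ft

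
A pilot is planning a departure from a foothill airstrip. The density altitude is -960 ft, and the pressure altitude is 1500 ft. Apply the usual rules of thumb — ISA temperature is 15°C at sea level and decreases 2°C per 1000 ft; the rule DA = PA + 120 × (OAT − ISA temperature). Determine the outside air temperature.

-8.5°C

Density altitude − pressure altitude = -960 − 1500 = -2460 ft.
At 120 ft/°C that is an ISA deviation of -2460/120 = -20.5°C.
ISA temperature at 1500 ft = 15 − 2 × (1500/1000) = 12°C.
OAT = ISA + deviation = 12 + (-20.5) = -8.5°C.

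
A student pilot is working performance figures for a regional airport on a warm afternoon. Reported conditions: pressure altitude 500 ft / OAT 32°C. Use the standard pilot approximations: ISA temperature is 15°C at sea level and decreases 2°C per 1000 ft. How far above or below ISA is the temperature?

ISA temperature at 500 ft = 15 − 2 × (500/1000) = 14°C.
Deviation = OAT − ISA = 32 − 14 = +18°C.

ISA+18°C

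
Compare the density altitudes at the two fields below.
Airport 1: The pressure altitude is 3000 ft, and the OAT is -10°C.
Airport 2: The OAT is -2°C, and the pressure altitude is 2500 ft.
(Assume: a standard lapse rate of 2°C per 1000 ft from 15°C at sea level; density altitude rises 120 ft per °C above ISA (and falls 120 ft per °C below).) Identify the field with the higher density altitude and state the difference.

Airport 2 by 340 ft

Airport 1: ISA temp = 9°C, deviation -19°C, DA = 3000 + 120 × (-19) = 720 ft.
Airport 2: ISA temp = 10°C, deviation -12°C, DA = 2500 + 120 × (-12) = 1060 ft.
Airport 2 is higher by 1060 − 720 = 340 ft.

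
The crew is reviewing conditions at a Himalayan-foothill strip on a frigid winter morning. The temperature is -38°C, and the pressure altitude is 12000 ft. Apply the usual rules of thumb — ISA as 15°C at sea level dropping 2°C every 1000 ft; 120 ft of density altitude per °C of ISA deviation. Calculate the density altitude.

8520 ft

ISA temperature at 12000 ft = 15 − 2 × (12000/1000) = -9°C.
ISA deviation = -38 − (-9) = -29°C.
Density altitude = 12000 + 120 × (-29) = 12000 + (-3480) = 8520 ft.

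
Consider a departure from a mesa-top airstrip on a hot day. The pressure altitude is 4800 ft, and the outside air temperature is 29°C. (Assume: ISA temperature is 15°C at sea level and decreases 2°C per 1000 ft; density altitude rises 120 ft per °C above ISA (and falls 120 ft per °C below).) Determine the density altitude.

ISA temperature at 4800 ft = 15 − 2 × (4800/1000) = 5.4°C.
ISA deviation = 29 − 5.4 = +23.6°C.
Density altitude = 4800 + 120 × (23.6) = 4800 + (+2832) = 7632 ft.

7632 ft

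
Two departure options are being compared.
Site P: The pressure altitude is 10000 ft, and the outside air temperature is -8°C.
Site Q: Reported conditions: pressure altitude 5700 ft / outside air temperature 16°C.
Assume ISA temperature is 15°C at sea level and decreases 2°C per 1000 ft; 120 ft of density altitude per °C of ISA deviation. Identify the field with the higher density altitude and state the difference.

Site P: ISA temp = -5°C, deviation -3°C, DA = 10000 + 120 × (-3) = 9640 ft.
Site Q: ISA temp = 3.6°C, deviation +12.4°C, DA = 5700 + 120 × 12.4 = 7188 ft.
Site P is higher by 9640 − 7188 = 2452 ft.

Site P by 2452 ft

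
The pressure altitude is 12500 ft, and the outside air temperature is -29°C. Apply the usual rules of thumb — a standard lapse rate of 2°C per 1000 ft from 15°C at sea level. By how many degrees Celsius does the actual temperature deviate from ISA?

ISA temperature at 12500 ft = 15 − 2 × (12500/1000) = -10°C.
Deviation = OAT − ISA = -29 − (-10) = -19°C.

ISA-19°C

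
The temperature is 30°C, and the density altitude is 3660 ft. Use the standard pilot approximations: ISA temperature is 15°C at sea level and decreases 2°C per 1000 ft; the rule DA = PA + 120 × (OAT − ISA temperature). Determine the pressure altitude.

1500 ft

DA = PA + 120 × (OAT − (15 − 2·PA/1000)) = PA + 120·OAT − 1800 + 0.24·PA = 1.24·PA + 120·OAT − 1800.
So 1.24·PA = 3660 − 120 × 30 + 1800 = 1860.
PA = 1860 / 1.24 = 1500 ft.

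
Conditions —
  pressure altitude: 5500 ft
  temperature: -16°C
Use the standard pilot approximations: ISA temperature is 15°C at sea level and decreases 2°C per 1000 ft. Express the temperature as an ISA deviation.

ISA-20°C

ISA temperature at 5500 ft = 15 − 2 × (5500/1000) = 4°C.
Deviation = OAT − ISA = -16 − 4 = -20°C.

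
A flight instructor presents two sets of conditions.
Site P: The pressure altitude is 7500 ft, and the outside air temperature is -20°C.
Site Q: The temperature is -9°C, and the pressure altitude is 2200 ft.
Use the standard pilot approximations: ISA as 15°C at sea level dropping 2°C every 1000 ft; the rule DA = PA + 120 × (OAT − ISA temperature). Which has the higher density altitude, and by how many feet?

Site P: ISA temp = 0°C, deviation -20°C, DA = 7500 + 120 × (-20) = 5100 ft.
Site Q: ISA temp = 10.6°C, deviation -19.6°C, DA = 2200 + 120 × (-19.6) = -152 ft.
Site P is higher by 5100 − (-152) = 5252 ft.

Site P by 5252 ft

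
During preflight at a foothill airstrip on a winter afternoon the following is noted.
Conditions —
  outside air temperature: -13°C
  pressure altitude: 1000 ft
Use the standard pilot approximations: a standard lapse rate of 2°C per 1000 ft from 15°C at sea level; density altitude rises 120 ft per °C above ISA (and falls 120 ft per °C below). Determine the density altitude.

ISA temperature at 1000 ft = 15 − 2 × (1000/1000) = 13°C.
ISA deviation = -13 − 13 = -26°C.
Density altitude = 1000 + 120 × (-26) = 1000 + (-3120) = -2120 ft.

-2120 ft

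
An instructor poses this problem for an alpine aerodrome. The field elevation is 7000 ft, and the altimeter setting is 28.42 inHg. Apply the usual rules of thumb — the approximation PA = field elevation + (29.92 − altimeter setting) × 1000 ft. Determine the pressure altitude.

8500 ft

Pressure correction = (29.92 − 28.42) × 1000 = +1500 ft.
Pressure altitude = 7000 + (+1500) = 8500 ft.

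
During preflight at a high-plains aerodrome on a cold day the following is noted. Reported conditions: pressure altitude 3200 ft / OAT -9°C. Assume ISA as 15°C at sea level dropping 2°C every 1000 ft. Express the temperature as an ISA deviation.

ISA-17.6°C

ISA temperature at 3200 ft = 15 − 2 × (3200/1000) = 8.6°C.
Deviation = OAT − ISA = -9 − 8.6 = -17.6°C.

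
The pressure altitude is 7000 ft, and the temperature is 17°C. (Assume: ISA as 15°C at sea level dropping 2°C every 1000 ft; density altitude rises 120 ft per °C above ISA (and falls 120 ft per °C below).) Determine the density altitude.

ISA temperature at 7000 ft = 15 − 2 × (7000/1000) = 1°C.
ISA deviation = 17 − 1 = +16°C.
Density altitude = 7000 + 120 × (16) = 7000 + (+1920) = 8920 ft.

8920 ft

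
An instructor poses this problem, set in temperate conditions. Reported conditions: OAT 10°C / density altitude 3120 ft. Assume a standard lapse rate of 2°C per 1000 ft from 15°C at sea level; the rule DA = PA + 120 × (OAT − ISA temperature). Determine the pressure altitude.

3000 ft

DA = PA + 120 × (OAT − (15 − 2·PA/1000)) = PA + 120·OAT − 1800 + 0.24·PA = 1.24·PA + 120·OAT − 1800.
So 1.24·PA = 3120 − 120 × 10 + 1800 = 3720.
PA = 3720 / 1.24 = 3000 ft.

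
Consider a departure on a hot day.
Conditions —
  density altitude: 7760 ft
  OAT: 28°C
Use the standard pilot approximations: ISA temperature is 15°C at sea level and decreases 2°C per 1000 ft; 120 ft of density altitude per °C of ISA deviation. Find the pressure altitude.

5000 ft

DA = PA + 120 × (OAT − (15 − 2·PA/1000)) = PA + 120·OAT − 1800 + 0.24·PA = 1.24·PA + 120·OAT − 1800.
So 1.24·PA = 7760 − 120 × 28 + 1800 = 6200.
PA = 6200 / 1.24 = 5000 ft.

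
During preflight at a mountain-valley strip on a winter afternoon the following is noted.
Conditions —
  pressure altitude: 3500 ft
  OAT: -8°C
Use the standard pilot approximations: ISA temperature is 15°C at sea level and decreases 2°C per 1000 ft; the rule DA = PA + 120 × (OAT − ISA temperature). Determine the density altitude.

1580 ft

ISA temperature at 3500 ft = 15 − 2 × (3500/1000) = 8°C.
ISA deviation = -8 − 8 = -16°C.
Density altitude = 3500 + 120 × (-16) = 3500 + (-1920) = 1580 ft.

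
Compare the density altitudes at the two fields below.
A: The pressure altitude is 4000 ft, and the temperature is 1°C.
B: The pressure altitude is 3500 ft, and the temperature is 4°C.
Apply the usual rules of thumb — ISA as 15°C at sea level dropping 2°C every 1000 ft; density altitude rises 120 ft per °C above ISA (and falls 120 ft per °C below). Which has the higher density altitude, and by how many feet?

A by 260 ft

A: ISA temp = 7°C, deviation -6°C, DA = 4000 + 120 × (-6) = 3280 ft.
B: ISA temp = 8°C, deviation -4°C, DA = 3500 + 120 × (-4) = 3020 ft.
A is higher by 3280 − 3020 = 260 ft.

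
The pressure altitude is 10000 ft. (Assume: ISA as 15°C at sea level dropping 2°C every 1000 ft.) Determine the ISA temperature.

ISA temperature = 15 − 2 × (10000/1000) = 15 − 20 = -5°C.

-5°C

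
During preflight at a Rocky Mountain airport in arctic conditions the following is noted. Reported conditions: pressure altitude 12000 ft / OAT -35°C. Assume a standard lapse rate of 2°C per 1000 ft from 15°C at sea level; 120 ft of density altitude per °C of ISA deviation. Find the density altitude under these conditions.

8880 ft

ISA temperature at 12000 ft = 15 − 2 × (12000/1000) = -9°C.
ISA deviation = -35 − (-9) = -26°C.
Density altitude = 12000 + 120 × (-26) = 12000 + (-3120) = 8880 ft.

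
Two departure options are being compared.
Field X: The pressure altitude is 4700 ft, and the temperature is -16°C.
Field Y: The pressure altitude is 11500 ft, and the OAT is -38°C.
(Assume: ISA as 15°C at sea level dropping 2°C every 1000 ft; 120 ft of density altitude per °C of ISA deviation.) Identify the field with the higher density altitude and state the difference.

Field Y by 5792 ft

Field X: ISA temp = 5.6°C, deviation -21.6°C, DA = 4700 + 120 × (-21.6) = 2108 ft.
Field Y: ISA temp = -8°C, deviation -30°C, DA = 11500 + 120 × (-30) = 7900 ft.
Field Y is higher by 7900 − 2108 = 5792 ft.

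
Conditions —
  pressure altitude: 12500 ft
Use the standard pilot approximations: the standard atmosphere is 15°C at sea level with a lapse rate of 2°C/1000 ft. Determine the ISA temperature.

-10°C

ISA temperature = 15 − 2 × (12500/1000) = 15 − 25 = -10°C.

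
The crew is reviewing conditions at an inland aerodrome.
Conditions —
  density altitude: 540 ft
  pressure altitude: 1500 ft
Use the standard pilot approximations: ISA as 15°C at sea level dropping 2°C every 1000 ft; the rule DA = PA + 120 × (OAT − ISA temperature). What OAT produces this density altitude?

Density altitude − pressure altitude = 540 − 1500 = -960 ft.
At 120 ft/°C that is an ISA deviation of -960/120 = -8°C.
ISA temperature at 1500 ft = 15 − 2 × (1500/1000) = 12°C.
OAT = ISA + deviation = 12 + (-8) = 4°C.

4°C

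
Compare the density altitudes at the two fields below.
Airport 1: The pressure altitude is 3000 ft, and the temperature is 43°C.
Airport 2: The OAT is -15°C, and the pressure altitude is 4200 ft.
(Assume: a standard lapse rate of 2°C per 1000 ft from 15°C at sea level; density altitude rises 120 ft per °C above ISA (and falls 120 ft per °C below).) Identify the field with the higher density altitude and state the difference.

Airport 1 by 5472 ft

Airport 1: ISA temp = 9°C, deviation +34°C, DA = 3000 + 120 × 34 = 7080 ft.
Airport 2: ISA temp = 6.6°C, deviation -21.6°C, DA = 4200 + 120 × (-21.6) = 1608 ft.
Airport 1 is higher by 7080 − 1608 = 5472 ft.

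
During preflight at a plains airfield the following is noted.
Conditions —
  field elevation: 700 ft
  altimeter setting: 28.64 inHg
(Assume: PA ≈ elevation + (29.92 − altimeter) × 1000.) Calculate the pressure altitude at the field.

1980 ft

Pressure correction = (29.92 − 28.64) × 1000 = +1280 ft.
Pressure altitude = 700 + (+1280) = 1980 ft.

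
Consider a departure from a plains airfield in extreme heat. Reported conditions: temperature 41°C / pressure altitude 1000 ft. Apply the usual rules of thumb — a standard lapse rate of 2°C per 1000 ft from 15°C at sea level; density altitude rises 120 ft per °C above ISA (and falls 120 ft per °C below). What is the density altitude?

4360 ft

ISA temperature at 1000 ft = 15 − 2 × (1000/1000) = 13°C.
ISA deviation = 41 − 13 = +28°C.
Density altitude = 1000 + 120 × (28) = 1000 + (+3360) = 4360 ft.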